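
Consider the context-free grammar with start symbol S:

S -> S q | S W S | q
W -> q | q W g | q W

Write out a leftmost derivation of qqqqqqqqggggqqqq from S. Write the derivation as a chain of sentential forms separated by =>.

S => SWS   [S -> S W S]
SWS => SWSWS   [S -> S W S]
SWSWS => qWSWS   [S -> q]
qWSWS => qqWSWS   [W -> q W]
qqWSWS => qqqWgSWS   [W -> q W g]
qqqWgSWS => qqqqWggSWS   [W -> q W g]
qqqqWggSWS => qqqqqWggSWS   [W -> q W]
qqqqqWggSWS => qqqqqqWgggSWS   [W -> q W g]
qqqqqqWgggSWS => qqqqqqqWggggSWS   [W -> q W g]
qqqqqqqWggggSWS => qqqqqqqqggggSWS   [W -> q]
qqqqqqqqggggSWS => qqqqqqqqggggqWS   [S -> q]
qqqqqqqqggggqWS => qqqqqqqqggggqqWS   [W -> q W]
qqqqqqqqggggqqWS => qqqqqqqqggggqqqS   [W -> q]
qqqqqqqqggggqqqS => qqqqqqqqggggqqqq   [S -> q]

S => SWS => SWSWS => qWSWS => qqWSWS => qqqWgSWS => qqqqWggSWS => qqqqqWggSWS => qqqqqqWgggSWS => qqqqqqqWggggSWS => qqqqqqqqggggSWS => qqqqqqqqggggqWS => qqqqqqqqggggqqWS => qqqqqqqqggggqqqS => qqqqqqqqggggqqqq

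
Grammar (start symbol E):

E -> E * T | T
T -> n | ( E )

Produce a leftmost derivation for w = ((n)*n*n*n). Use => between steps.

E => T   [E -> T]
T => (E)   [T -> ( E )]
(E) => (E*T)   [E -> E * T]
(E*T) => (E*T*T)   [E -> E * T]
(E*T*T) => (E*T*T*T)   [E -> E * T]
(E*T*T*T) => (T*T*T*T)   [E -> T]
(T*T*T*T) => ((E)*T*T*T)   [T -> ( E )]
((E)*T*T*T) => ((T)*T*T*T)   [E -> T]
((T)*T*T*T) => ((n)*T*T*T)   [T -> n]
((n)*T*T*T) => ((n)*n*T*T)   [T -> n]
((n)*n*T*T) => ((n)*n*n*T)   [T -> n]
((n)*n*n*T) => ((n)*n*n*n)   [T -> n]

E => T => (E) => (E*T) => (E*T*T) => (E*T*T*T) => (T*T*T*T) => ((E)*T*T*T) => ((T)*T*T*T) => ((n)*T*T*T) => ((n)*n*T*T) => ((n)*n*n*T) => ((n)*n*n*n)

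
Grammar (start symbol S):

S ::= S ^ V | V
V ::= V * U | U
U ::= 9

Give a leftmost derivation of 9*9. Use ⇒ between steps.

S ⇒ V   [S ::= V]
V ⇒ V*U   [V ::= V * U]
V*U ⇒ U*U   [V ::= U]
U*U ⇒ 9*U   [U ::= 9]
9*U ⇒ 9*9   [U ::= 9]

S ⇒ V ⇒ V*U ⇒ U*U ⇒ 9*U ⇒ 9*9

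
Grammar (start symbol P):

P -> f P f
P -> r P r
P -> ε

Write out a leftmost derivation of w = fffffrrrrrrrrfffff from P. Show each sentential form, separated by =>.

P => fPf   [P -> f P f]
fPf => ffPff   [P -> f P f]
ffPff => fffPfff   [P -> f P f]
fffPfff => ffffPffff   [P -> f P f]
ffffPffff => fffffPfffff   [P -> f P f]
fffffPfffff => fffffrPrfffff   [P -> r P r]
fffffrPrfffff => fffffrrPrrfffff   [P -> r P r]
fffffrrPrrfffff => fffffrrrPrrrfffff   [P -> r P r]
fffffrrrPrrrfffff => fffffrrrrPrrrrfffff   [P -> r P r]
fffffrrrrPrrrrfffff => fffffrrrrrrrrfffff   [P -> ε]

P => fPf => ffPff => fffPfff => ffffPffff => fffffPfffff => fffffrPrfffff => fffffrrPrrfffff => fffffrrrPrrrfffff => fffffrrrrPrrrrfffff => fffffrrrrrrrrfffff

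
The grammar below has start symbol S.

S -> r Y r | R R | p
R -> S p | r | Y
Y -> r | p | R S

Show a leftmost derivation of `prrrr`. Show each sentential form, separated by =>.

S => RR   [S -> R R]
RR => YR   [R -> Y]
YR => RSR   [Y -> R S]
RSR => YSR   [R -> Y]
YSR => pSR   [Y -> p]
pSR => prYrR   [S -> r Y r]
prYrR => prrrR   [Y -> r]
prrrR => prrrY   [R -> Y]
prrrY => prrrr   [Y -> r]

S=>RR=>YR=>RSR=>YSR=>pSR=>prYrR=>prrrR=>prrrY=>prrrr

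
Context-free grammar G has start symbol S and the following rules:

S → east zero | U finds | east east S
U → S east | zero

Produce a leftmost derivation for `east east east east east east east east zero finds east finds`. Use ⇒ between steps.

S ⇒ east east S   [S → east east S]
east east S ⇒ east east east east S   [S → east east S]
east east east east S ⇒ east east east east east east S   [S → east east S]
east east east east east east S ⇒ east east east east east east U finds   [S → U finds]
east east east east east east U finds ⇒ east east east east east east S east finds   [U → S east]
east east east east east east S east finds ⇒ east east east east east east east east S east finds   [S → east east S]
east east east east east east east east S east finds ⇒ east east east east east east east east U finds east finds   [S → U finds]
east east east east east east east east U finds east finds ⇒ east east east east east east east east zero finds east finds   [U → zero]

S ⇒ east east S ⇒ east east east east S ⇒ east east east east east east S ⇒ east east east east east east U finds ⇒ east east east east east east S east finds ⇒ east east east east east east east east S east finds ⇒ east east east east east east east east U finds east finds ⇒ east east east east east east east east zero finds east finds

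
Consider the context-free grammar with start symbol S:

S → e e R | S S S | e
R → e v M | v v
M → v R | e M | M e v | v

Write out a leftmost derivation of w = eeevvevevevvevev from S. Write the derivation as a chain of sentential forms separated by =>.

S=>eeR=>eeevM=>eeevMev=>eeevvRev=>eeevvevMev=>eeevveveMev=>eeevveveMevev=>eeevvevevRevev=>eeevvevevevMevev=>eeevvevevevvevev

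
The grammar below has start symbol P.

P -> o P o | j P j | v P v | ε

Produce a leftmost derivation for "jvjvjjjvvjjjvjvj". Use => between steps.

P => jPj   [P -> j P j]
jPj => jvPvj   [P -> v P v]
jvPvj => jvjPjvj   [P -> j P j]
jvjPjvj => jvjvPvjvj   [P -> v P v]
jvjvPvjvj => jvjvjPjvjvj   [P -> j P j]
jvjvjPjvjvj => jvjvjjPjjvjvj   [P -> j P j]
jvjvjjPjjvjvj => jvjvjjjPjjjvjvj   [P -> j P j]
jvjvjjjPjjjvjvj => jvjvjjjvPvjjjvjvj   [P -> v P v]
jvjvjjjvPvjjjvjvj => jvjvjjjvvjjjvjvj   [P -> ε]

P=>jPj=>jvPvj=>jvjPjvj=>jvjvPvjvj=>jvjvjPjvjvj=>jvjvjjPjjvjvj=>jvjvjjjPjjjvjvj=>jvjvjjjvPvjjjvjvj=>jvjvjjjvvjjjvjvj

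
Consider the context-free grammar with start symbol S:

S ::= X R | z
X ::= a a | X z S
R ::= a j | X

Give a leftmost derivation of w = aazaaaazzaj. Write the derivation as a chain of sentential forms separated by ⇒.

S ⇒ XR   [S ::= X R]
XR ⇒ XzSR   [X ::= X z S]
XzSR ⇒ XzSzSR   [X ::= X z S]
XzSzSR ⇒ aazSzSR   [X ::= a a]
aazSzSR ⇒ aazXRzSR   [S ::= X R]
aazXRzSR ⇒ aazaaRzSR   [X ::= a a]
aazaaRzSR ⇒ aazaaXzSR   [R ::= X]
aazaaXzSR ⇒ aazaaaazSR   [X ::= a a]
aazaaaazSR ⇒ aazaaaazzR   [S ::= z]
aazaaaazzR ⇒ aazaaaazzaj   [R ::= a j]

S⇒XR⇒XzSR⇒XzSzSR⇒aazSzSR⇒aazXRzSR⇒aazaaRzSR⇒aazaaXzSR⇒aazaaaazSR⇒aazaaaazzR⇒aazaaaazzaj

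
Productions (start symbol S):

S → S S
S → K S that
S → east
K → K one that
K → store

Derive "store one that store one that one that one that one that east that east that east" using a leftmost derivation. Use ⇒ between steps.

S ⇒ S S   [S → S S]
S S ⇒ K S that S   [S → K S that]
K S that S ⇒ K one that S that S   [K → K one that]
K one that S that S ⇒ store one that S that S   [K → store]
store one that S that S ⇒ store one that S S that S   [S → S S]
store one that S S that S ⇒ store one that K S that S that S   [S → K S that]
store one that K S that S that S ⇒ store one that K one that S that S that S   [K → K one that]
store one that K one that S that S that S ⇒ store one that K one that one that S that S that S   [K → K one that]
store one that K one that one that S that S that S ⇒ store one that K one that one that one that S that S that S   [K → K one that]
store one that K one that one that one that S that S that S ⇒ store one that K one that one that one that one that S that S that S   [K → K one that]
store one that K one that one that one that one that S that S that S ⇒ store one that store one that one that one that one that S that S that S   [K → store]
store one that store one that one that one that one that S that S that S ⇒ store one that store one that one that one that one that east that S that S   [S → east]
store one that store one that one that one that one that east that S that S ⇒ store one that store one that one that one that one that east that east that S   [S → east]
store one that store one that one that one that one that east that east that S ⇒ store one that store one that one that one that one that east that east that east   [S → east]

S ⇒ S S ⇒ K S that S ⇒ K one that S that S ⇒ store one that S that S ⇒ store one that S S that S ⇒ store one that K S that S that S ⇒ store one that K one that S that S that S ⇒ store one that K one that one that S that S that S ⇒ store one that K one that one that one that S that S that S ⇒ store one that K one that one that one that one that S that S that S ⇒ store one that store one that one that one that one that S that S that S ⇒ store one that store one that one that one that one that east that S that S ⇒ store one that store one that one that one that one that east that east that S ⇒ store one that store one that one that one that one that east that east that east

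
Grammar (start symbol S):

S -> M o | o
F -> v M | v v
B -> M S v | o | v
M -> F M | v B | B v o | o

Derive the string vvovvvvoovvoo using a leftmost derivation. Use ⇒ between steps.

S ⇒ Mo ⇒ FMo ⇒ vvMo ⇒ vvBvoo ⇒ vvMSvvoo ⇒ vvoSvvoo ⇒ vvoMovvoo ⇒ vvoFMovvoo ⇒ vvovvMovvoo ⇒ vvovvBvoovvoo ⇒ vvovvvvoovvoo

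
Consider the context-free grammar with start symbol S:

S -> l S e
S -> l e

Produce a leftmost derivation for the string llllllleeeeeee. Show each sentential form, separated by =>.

S=>lSe=>llSee=>lllSeee=>llllSeeee=>lllllSeeeee=>llllllSeeeeee=>llllllleeeeeee

S => lSe   [S -> l S e]
lSe => llSee   [S -> l S e]
llSee => lllSeee   [S -> l S e]
lllSeee => llllSeeee   [S -> l S e]
llllSeeee => lllllSeeeee   [S -> l S e]
lllllSeeeee => llllllSeeeeee   [S -> l S e]
llllllSeeeeee => llllllleeeeeee   [S -> l e]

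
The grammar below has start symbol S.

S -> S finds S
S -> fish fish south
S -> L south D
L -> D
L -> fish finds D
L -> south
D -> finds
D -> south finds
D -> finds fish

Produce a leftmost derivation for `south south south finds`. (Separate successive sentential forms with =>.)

S => L south D   [S -> L south D]
L south D => south south D   [L -> south]
south south D => south south south finds   [D -> south finds]

S => L south D => south south D => south south south finds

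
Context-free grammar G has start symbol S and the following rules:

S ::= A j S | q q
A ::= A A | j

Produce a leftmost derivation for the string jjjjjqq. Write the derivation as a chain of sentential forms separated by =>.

S => AjS => AAjS => AAAjS => AAAAjS => jAAAjS => jjAAjS => jjjAjS => jjjjjS => jjjjjqq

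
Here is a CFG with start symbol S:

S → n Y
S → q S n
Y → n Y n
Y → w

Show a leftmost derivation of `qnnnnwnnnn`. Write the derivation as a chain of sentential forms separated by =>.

S => qSn   [S → q S n]
qSn => qnYn   [S → n Y]
qnYn => qnnYnn   [Y → n Y n]
qnnYnn => qnnnYnnn   [Y → n Y n]
qnnnYnnn => qnnnnYnnnn   [Y → n Y n]
qnnnnYnnnn => qnnnnwnnnn   [Y → w]

S => qSn => qnYn => qnnYnn => qnnnYnnn => qnnnnYnnnn => qnnnnwnnnn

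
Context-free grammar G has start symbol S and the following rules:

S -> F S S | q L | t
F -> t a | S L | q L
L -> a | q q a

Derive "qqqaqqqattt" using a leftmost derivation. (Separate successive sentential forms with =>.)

S=>FSS=>qLSS=>qqqaSS=>qqqaFSSS=>qqqaqLSSS=>qqqaqqqaSSS=>qqqaqqqatSS=>qqqaqqqattS=>qqqaqqqattt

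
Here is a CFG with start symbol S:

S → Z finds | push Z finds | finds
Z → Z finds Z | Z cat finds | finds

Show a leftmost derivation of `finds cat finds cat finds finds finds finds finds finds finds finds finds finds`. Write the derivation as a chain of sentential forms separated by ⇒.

S ⇒ Z finds ⇒ Z finds Z finds ⇒ Z finds Z finds Z finds ⇒ Z finds Z finds Z finds Z finds ⇒ Z finds Z finds Z finds Z finds Z finds ⇒ Z cat finds finds Z finds Z finds Z finds Z finds ⇒ Z cat finds cat finds finds Z finds Z finds Z finds Z finds ⇒ finds cat finds cat finds finds Z finds Z finds Z finds Z finds ⇒ finds cat finds cat finds finds finds finds Z finds Z finds Z finds ⇒ finds cat finds cat finds finds finds finds finds finds Z finds Z finds ⇒ finds cat finds cat finds finds finds finds finds finds finds finds Z finds ⇒ finds cat finds cat finds finds finds finds finds finds finds finds finds finds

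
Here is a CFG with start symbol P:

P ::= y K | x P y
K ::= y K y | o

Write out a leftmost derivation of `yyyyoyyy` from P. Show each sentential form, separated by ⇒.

P ⇒ yK ⇒ yyKy ⇒ yyyKyy ⇒ yyyyKyyy ⇒ yyyyoyyy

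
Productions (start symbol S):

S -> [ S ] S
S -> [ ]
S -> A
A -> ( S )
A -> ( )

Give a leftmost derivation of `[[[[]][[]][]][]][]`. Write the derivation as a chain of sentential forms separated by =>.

S => [S]S => [[S]S]S => [[[S]S]S]S => [[[[]]S]S]S => [[[[]][S]S]S]S => [[[[]][[]]S]S]S => [[[[]][[]][]]S]S => [[[[]][[]][]][]]S => [[[[]][[]][]][]][]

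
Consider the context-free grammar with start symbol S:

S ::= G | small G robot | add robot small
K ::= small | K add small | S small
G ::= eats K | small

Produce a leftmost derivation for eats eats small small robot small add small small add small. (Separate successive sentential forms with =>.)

S => G => eats K => eats K add small => eats S small add small => eats G small add small => eats eats K small add small => eats eats K add small small add small => eats eats S small add small small add small => eats eats small G robot small add small small add small => eats eats small small robot small add small small add small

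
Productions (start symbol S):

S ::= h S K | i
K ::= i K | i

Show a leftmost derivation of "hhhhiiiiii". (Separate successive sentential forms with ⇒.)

S ⇒ hSK ⇒ hhSKK ⇒ hhhSKKK ⇒ hhhhSKKKK ⇒ hhhhiKKKK ⇒ hhhhiiKKKK ⇒ hhhhiiiKKK ⇒ hhhhiiiiKK ⇒ hhhhiiiiiK ⇒ hhhhiiiiii

S ⇒ hSK   [S ::= h S K]
hSK ⇒ hhSKK   [S ::= h S K]
hhSKK ⇒ hhhSKKK   [S ::= h S K]
hhhSKKK ⇒ hhhhSKKKK   [S ::= h S K]
hhhhSKKKK ⇒ hhhhiKKKK   [S ::= i]
hhhhiKKKK ⇒ hhhhiiKKKK   [K ::= i K]
hhhhiiKKKK ⇒ hhhhiiiKKK   [K ::= i]
hhhhiiiKKK ⇒ hhhhiiiiKK   [K ::= i]
hhhhiiiiKK ⇒ hhhhiiiiiK   [K ::= i]
hhhhiiiiiK ⇒ hhhhiiiiii   [K ::= i]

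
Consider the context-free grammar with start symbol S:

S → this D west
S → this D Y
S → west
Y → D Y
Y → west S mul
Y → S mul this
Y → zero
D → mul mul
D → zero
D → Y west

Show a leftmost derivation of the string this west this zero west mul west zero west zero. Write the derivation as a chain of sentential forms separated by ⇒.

S ⇒ this D Y ⇒ this Y west Y ⇒ this D Y west Y ⇒ this Y west Y west Y ⇒ this west S mul west Y west Y ⇒ this west this D west mul west Y west Y ⇒ this west this zero west mul west Y west Y ⇒ this west this zero west mul west zero west Y ⇒ this west this zero west mul west zero west zero

S ⇒ this D Y   [S → this D Y]
this D Y ⇒ this Y west Y   [D → Y west]
this Y west Y ⇒ this D Y west Y   [Y → D Y]
this D Y west Y ⇒ this Y west Y west Y   [D → Y west]
this Y west Y west Y ⇒ this west S mul west Y west Y   [Y → west S mul]
this west S mul west Y west Y ⇒ this west this D west mul west Y west Y   [S → this D west]
this west this D west mul west Y west Y ⇒ this west this zero west mul west Y west Y   [D → zero]
this west this zero west mul west Y west Y ⇒ this west this zero west mul west zero west Y   [Y → zero]
this west this zero west mul west zero west Y ⇒ this west this zero west mul west zero west zero   [Y → zero]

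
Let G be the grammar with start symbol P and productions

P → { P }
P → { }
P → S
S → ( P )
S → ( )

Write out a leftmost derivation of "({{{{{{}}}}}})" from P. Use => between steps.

P => S => (P) => ({P}) => ({{P}}) => ({{{P}}}) => ({{{{P}}}}) => ({{{{{P}}}}}) => ({{{{{{}}}}}})

P => S   [P → S]
S => (P)   [S → ( P )]
(P) => ({P})   [P → { P }]
({P}) => ({{P}})   [P → { P }]
({{P}}) => ({{{P}}})   [P → { P }]
({{{P}}}) => ({{{{P}}}})   [P → { P }]
({{{{P}}}}) => ({{{{{P}}}}})   [P → { P }]
({{{{{P}}}}}) => ({{{{{{}}}}}})   [P → { }]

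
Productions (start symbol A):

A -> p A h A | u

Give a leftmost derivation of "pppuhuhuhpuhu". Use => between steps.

A => pAhA   [A -> p A h A]
pAhA => ppAhAhA   [A -> p A h A]
ppAhAhA => pppAhAhAhA   [A -> p A h A]
pppAhAhAhA => pppuhAhAhA   [A -> u]
pppuhAhAhA => pppuhuhAhA   [A -> u]
pppuhuhAhA => pppuhuhuhA   [A -> u]
pppuhuhuhA => pppuhuhuhpAhA   [A -> p A h A]
pppuhuhuhpAhA => pppuhuhuhpuhA   [A -> u]
pppuhuhuhpuhA => pppuhuhuhpuhu   [A -> u]

A=>pAhA=>ppAhAhA=>pppAhAhAhA=>pppuhAhAhA=>pppuhuhAhA=>pppuhuhuhA=>pppuhuhuhpAhA=>pppuhuhuhpuhA=>pppuhuhuhpuhu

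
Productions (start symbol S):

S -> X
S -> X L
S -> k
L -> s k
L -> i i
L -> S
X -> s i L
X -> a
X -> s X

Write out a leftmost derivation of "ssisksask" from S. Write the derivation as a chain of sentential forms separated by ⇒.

S ⇒ XL   [S -> X L]
XL ⇒ sXL   [X -> s X]
sXL ⇒ ssiLL   [X -> s i L]
ssiLL ⇒ ssiskL   [L -> s k]
ssiskL ⇒ ssiskS   [L -> S]
ssiskS ⇒ ssiskXL   [S -> X L]
ssiskXL ⇒ ssisksXL   [X -> s X]
ssisksXL ⇒ ssisksaL   [X -> a]
ssisksaL ⇒ ssisksask   [L -> s k]

S ⇒ XL ⇒ sXL ⇒ ssiLL ⇒ ssiskL ⇒ ssiskS ⇒ ssiskXL ⇒ ssisksXL ⇒ ssisksaL ⇒ ssisksask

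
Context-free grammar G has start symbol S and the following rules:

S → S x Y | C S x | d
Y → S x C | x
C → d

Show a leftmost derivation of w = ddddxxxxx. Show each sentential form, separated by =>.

S => CSx   [S → C S x]
CSx => dSx   [C → d]
dSx => dCSxx   [S → C S x]
dCSxx => ddSxx   [C → d]
ddSxx => ddCSxxx   [S → C S x]
ddCSxxx => dddSxxx   [C → d]
dddSxxx => dddSxYxxx   [S → S x Y]
dddSxYxxx => ddddxYxxx   [S → d]
ddddxYxxx => ddddxxxxx   [Y → x]

S => CSx => dSx => dCSxx => ddSxx => ddCSxxx => dddSxxx => dddSxYxxx => ddddxYxxx => ddddxxxxx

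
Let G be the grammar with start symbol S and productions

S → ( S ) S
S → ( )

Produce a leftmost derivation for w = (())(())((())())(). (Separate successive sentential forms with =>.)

S => (S)S   [S → ( S ) S]
(S)S => (())S   [S → ( )]
(())S => (())(S)S   [S → ( S ) S]
(())(S)S => (())(())S   [S → ( )]
(())(())S => (())(())(S)S   [S → ( S ) S]
(())(())(S)S => (())(())((S)S)S   [S → ( S ) S]
(())(())((S)S)S => (())(())((())S)S   [S → ( )]
(())(())((())S)S => (())(())((())())S   [S → ( )]
(())(())((())())S => (())(())((())())()   [S → ( )]

S=>(S)S=>(())S=>(())(S)S=>(())(())S=>(())(())(S)S=>(())(())((S)S)S=>(())(())((())S)S=>(())(())((())())S=>(())(())((())())()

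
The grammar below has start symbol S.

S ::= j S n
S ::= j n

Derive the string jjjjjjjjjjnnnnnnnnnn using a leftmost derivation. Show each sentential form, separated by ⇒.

S ⇒ jSn   [S ::= j S n]
jSn ⇒ jjSnn   [S ::= j S n]
jjSnn ⇒ jjjSnnn   [S ::= j S n]
jjjSnnn ⇒ jjjjSnnnn   [S ::= j S n]
jjjjSnnnn ⇒ jjjjjSnnnnn   [S ::= j S n]
jjjjjSnnnnn ⇒ jjjjjjSnnnnnn   [S ::= j S n]
jjjjjjSnnnnnn ⇒ jjjjjjjSnnnnnnn   [S ::= j S n]
jjjjjjjSnnnnnnn ⇒ jjjjjjjjSnnnnnnnn   [S ::= j S n]
jjjjjjjjSnnnnnnnn ⇒ jjjjjjjjjSnnnnnnnnn   [S ::= j S n]
jjjjjjjjjSnnnnnnnnn ⇒ jjjjjjjjjjnnnnnnnnnn   [S ::= j n]

S⇒jSn⇒jjSnn⇒jjjSnnn⇒jjjjSnnnn⇒jjjjjSnnnnn⇒jjjjjjSnnnnnn⇒jjjjjjjSnnnnnnn⇒jjjjjjjjSnnnnnnnn⇒jjjjjjjjjSnnnnnnnnn⇒jjjjjjjjjjnnnnnnnnnn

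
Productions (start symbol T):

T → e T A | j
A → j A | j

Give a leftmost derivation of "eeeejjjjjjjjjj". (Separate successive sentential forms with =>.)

T => eTA => eeTAA => eeeTAAA => eeeeTAAAA => eeeejAAAA => eeeejjAAAA => eeeejjjAAA => eeeejjjjAAA => eeeejjjjjAA => eeeejjjjjjAA => eeeejjjjjjjAA => eeeejjjjjjjjA => eeeejjjjjjjjjA => eeeejjjjjjjjjj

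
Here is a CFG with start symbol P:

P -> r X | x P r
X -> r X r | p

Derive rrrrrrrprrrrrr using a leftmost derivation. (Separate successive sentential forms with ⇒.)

P ⇒ rX ⇒ rrXr ⇒ rrrXrr ⇒ rrrrXrrr ⇒ rrrrrXrrrr ⇒ rrrrrrXrrrrr ⇒ rrrrrrrXrrrrrr ⇒ rrrrrrrprrrrrr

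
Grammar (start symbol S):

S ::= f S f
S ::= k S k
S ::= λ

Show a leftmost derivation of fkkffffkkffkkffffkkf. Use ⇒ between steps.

S ⇒ fSf   [S ::= f S f]
fSf ⇒ fkSkf   [S ::= k S k]
fkSkf ⇒ fkkSkkf   [S ::= k S k]
fkkSkkf ⇒ fkkfSfkkf   [S ::= f S f]
fkkfSfkkf ⇒ fkkffSffkkf   [S ::= f S f]
fkkffSffkkf ⇒ fkkfffSfffkkf   [S ::= f S f]
fkkfffSfffkkf ⇒ fkkffffSffffkkf   [S ::= f S f]
fkkffffSffffkkf ⇒ fkkffffkSkffffkkf   [S ::= k S k]
fkkffffkSkffffkkf ⇒ fkkffffkkSkkffffkkf   [S ::= k S k]
fkkffffkkSkkffffkkf ⇒ fkkffffkkfSfkkffffkkf   [S ::= f S f]
fkkffffkkfSfkkffffkkf ⇒ fkkffffkkffkkffffkkf   [S ::= λ]

S ⇒ fSf ⇒ fkSkf ⇒ fkkSkkf ⇒ fkkfSfkkf ⇒ fkkffSffkkf ⇒ fkkfffSfffkkf ⇒ fkkffffSffffkkf ⇒ fkkffffkSkffffkkf ⇒ fkkffffkkSkkffffkkf ⇒ fkkffffkkfSfkkffffkkf ⇒ fkkffffkkffkkffffkkf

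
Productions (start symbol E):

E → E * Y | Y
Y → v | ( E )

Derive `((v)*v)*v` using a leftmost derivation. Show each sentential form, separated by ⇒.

E ⇒ E*Y   [E → E * Y]
E*Y ⇒ Y*Y   [E → Y]
Y*Y ⇒ (E)*Y   [Y → ( E )]
(E)*Y ⇒ (E*Y)*Y   [E → E * Y]
(E*Y)*Y ⇒ (Y*Y)*Y   [E → Y]
(Y*Y)*Y ⇒ ((E)*Y)*Y   [Y → ( E )]
((E)*Y)*Y ⇒ ((Y)*Y)*Y   [E → Y]
((Y)*Y)*Y ⇒ ((v)*Y)*Y   [Y → v]
((v)*Y)*Y ⇒ ((v)*v)*Y   [Y → v]
((v)*v)*Y ⇒ ((v)*v)*v   [Y → v]

E ⇒ E*Y ⇒ Y*Y ⇒ (E)*Y ⇒ (E*Y)*Y ⇒ (Y*Y)*Y ⇒ ((E)*Y)*Y ⇒ ((Y)*Y)*Y ⇒ ((v)*Y)*Y ⇒ ((v)*v)*Y ⇒ ((v)*v)*v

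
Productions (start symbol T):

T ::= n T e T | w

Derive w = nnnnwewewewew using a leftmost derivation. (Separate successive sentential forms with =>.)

T=>nTeT=>nnTeTeT=>nnnTeTeTeT=>nnnnTeTeTeTeT=>nnnnweTeTeTeT=>nnnnweweTeTeT=>nnnnweweweTeT=>nnnnweweweweT=>nnnnwewewewew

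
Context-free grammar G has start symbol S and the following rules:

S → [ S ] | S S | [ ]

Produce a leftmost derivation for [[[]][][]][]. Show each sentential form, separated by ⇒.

S ⇒ SS ⇒ [S]S ⇒ [SS]S ⇒ [SSS]S ⇒ [[S]SS]S ⇒ [[[]]SS]S ⇒ [[[]][]S]S ⇒ [[[]][][]]S ⇒ [[[]][][]][]

S ⇒ SS   [S → S S]
SS ⇒ [S]S   [S → [ S ]]
[S]S ⇒ [SS]S   [S → S S]
[SS]S ⇒ [SSS]S   [S → S S]
[SSS]S ⇒ [[S]SS]S   [S → [ S ]]
[[S]SS]S ⇒ [[[]]SS]S   [S → [ ]]
[[[]]SS]S ⇒ [[[]][]S]S   [S → [ ]]
[[[]][]S]S ⇒ [[[]][][]]S   [S → [ ]]
[[[]][][]]S ⇒ [[[]][][]][]   [S → [ ]]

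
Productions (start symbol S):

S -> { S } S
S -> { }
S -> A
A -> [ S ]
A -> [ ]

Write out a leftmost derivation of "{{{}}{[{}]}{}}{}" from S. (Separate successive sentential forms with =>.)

S => {S}S   [S -> { S } S]
{S}S => {{S}S}S   [S -> { S } S]
{{S}S}S => {{{}}S}S   [S -> { }]
{{{}}S}S => {{{}}{S}S}S   [S -> { S } S]
{{{}}{S}S}S => {{{}}{A}S}S   [S -> A]
{{{}}{A}S}S => {{{}}{[S]}S}S   [A -> [ S ]]
{{{}}{[S]}S}S => {{{}}{[{}]}S}S   [S -> { }]
{{{}}{[{}]}S}S => {{{}}{[{}]}{}}S   [S -> { }]
{{{}}{[{}]}{}}S => {{{}}{[{}]}{}}{}   [S -> { }]

S => {S}S => {{S}S}S => {{{}}S}S => {{{}}{S}S}S => {{{}}{A}S}S => {{{}}{[S]}S}S => {{{}}{[{}]}S}S => {{{}}{[{}]}{}}S => {{{}}{[{}]}{}}{}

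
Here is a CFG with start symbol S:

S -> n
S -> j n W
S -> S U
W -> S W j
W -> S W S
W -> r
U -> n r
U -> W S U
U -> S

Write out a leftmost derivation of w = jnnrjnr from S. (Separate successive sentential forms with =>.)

S => SU   [S -> S U]
SU => jnWU   [S -> j n W]
jnWU => jnSWjU   [W -> S W j]
jnSWjU => jnnWjU   [S -> n]
jnnWjU => jnnrjU   [W -> r]
jnnrjU => jnnrjnr   [U -> n r]

S=>SU=>jnWU=>jnSWjU=>jnnWjU=>jnnrjU=>jnnrjnr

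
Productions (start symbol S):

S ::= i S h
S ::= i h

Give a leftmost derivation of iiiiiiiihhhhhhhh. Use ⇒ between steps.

S ⇒ iSh ⇒ iiShh ⇒ iiiShhh ⇒ iiiiShhhh ⇒ iiiiiShhhhh ⇒ iiiiiiShhhhhh ⇒ iiiiiiiShhhhhhh ⇒ iiiiiiiihhhhhhhh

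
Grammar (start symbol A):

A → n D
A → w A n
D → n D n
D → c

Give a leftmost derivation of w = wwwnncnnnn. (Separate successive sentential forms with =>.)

A=>wAn=>wwAnn=>wwwAnnn=>wwwnDnnn=>wwwnnDnnnn=>wwwnncnnnn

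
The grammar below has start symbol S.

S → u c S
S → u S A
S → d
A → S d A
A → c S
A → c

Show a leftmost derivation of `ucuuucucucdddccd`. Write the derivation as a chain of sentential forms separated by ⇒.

S⇒ucS⇒ucuSA⇒ucuuSAA⇒ucuuucSAA⇒ucuuucucSAA⇒ucuuucucucSAA⇒ucuuucucucdAA⇒ucuuucucucdSdAA⇒ucuuucucucdddAA⇒ucuuucucucdddcA⇒ucuuucucucdddccS⇒ucuuucucucdddccd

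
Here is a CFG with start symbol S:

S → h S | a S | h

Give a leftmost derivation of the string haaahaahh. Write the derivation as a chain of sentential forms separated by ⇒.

S ⇒ hS   [S → h S]
hS ⇒ haS   [S → a S]
haS ⇒ haaS   [S → a S]
haaS ⇒ haaaS   [S → a S]
haaaS ⇒ haaahS   [S → h S]
haaahS ⇒ haaahaS   [S → a S]
haaahaS ⇒ haaahaaS   [S → a S]
haaahaaS ⇒ haaahaahS   [S → h S]
haaahaahS ⇒ haaahaahh   [S → h]

S⇒hS⇒haS⇒haaS⇒haaaS⇒haaahS⇒haaahaS⇒haaahaaS⇒haaahaahS⇒haaahaahh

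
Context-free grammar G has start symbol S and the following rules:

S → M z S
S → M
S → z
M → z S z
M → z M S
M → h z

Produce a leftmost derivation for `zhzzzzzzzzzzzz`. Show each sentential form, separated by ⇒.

S ⇒ MzS   [S → M z S]
MzS ⇒ zMSzS   [M → z M S]
zMSzS ⇒ zhzSzS   [M → h z]
zhzSzS ⇒ zhzMzSzS   [S → M z S]
zhzMzSzS ⇒ zhzzSzzSzS   [M → z S z]
zhzzSzzSzS ⇒ zhzzMzzSzS   [S → M]
zhzzMzzSzS ⇒ zhzzzSzzzSzS   [M → z S z]
zhzzzSzzzSzS ⇒ zhzzzMzzzSzS   [S → M]
zhzzzMzzzSzS ⇒ zhzzzzSzzzzSzS   [M → z S z]
zhzzzzSzzzzSzS ⇒ zhzzzzzzzzzSzS   [S → z]
zhzzzzzzzzzSzS ⇒ zhzzzzzzzzzzzS   [S → z]
zhzzzzzzzzzzzS ⇒ zhzzzzzzzzzzzz   [S → z]

S ⇒ MzS ⇒ zMSzS ⇒ zhzSzS ⇒ zhzMzSzS ⇒ zhzzSzzSzS ⇒ zhzzMzzSzS ⇒ zhzzzSzzzSzS ⇒ zhzzzMzzzSzS ⇒ zhzzzzSzzzzSzS ⇒ zhzzzzzzzzzSzS ⇒ zhzzzzzzzzzzzS ⇒ zhzzzzzzzzzzzz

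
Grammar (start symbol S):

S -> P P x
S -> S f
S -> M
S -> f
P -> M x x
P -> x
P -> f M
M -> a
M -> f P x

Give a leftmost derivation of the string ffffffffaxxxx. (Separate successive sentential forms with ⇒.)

S ⇒ M   [S -> M]
M ⇒ fPx   [M -> f P x]
fPx ⇒ ffMx   [P -> f M]
ffMx ⇒ fffPxx   [M -> f P x]
fffPxx ⇒ ffffMxx   [P -> f M]
ffffMxx ⇒ fffffPxxx   [M -> f P x]
fffffPxxx ⇒ ffffffMxxx   [P -> f M]
ffffffMxxx ⇒ fffffffPxxxx   [M -> f P x]
fffffffPxxxx ⇒ ffffffffMxxxx   [P -> f M]
ffffffffMxxxx ⇒ ffffffffaxxxx   [M -> a]

S ⇒ M ⇒ fPx ⇒ ffMx ⇒ fffPxx ⇒ ffffMxx ⇒ fffffPxxx ⇒ ffffffMxxx ⇒ fffffffPxxxx ⇒ ffffffffMxxxx ⇒ ffffffffaxxxx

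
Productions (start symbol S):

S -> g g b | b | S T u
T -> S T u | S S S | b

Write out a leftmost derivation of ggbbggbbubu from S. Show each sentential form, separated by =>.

S => STu   [S -> S T u]
STu => ggbTu   [S -> g g b]
ggbTu => ggbSSSu   [T -> S S S]
ggbSSSu => ggbbSSu   [S -> b]
ggbbSSu => ggbbSTuSu   [S -> S T u]
ggbbSTuSu => ggbbggbTuSu   [S -> g g b]
ggbbggbTuSu => ggbbggbbuSu   [T -> b]
ggbbggbbuSu => ggbbggbbubu   [S -> b]

S=>STu=>ggbTu=>ggbSSSu=>ggbbSSu=>ggbbSTuSu=>ggbbggbTuSu=>ggbbggbbuSu=>ggbbggbbubu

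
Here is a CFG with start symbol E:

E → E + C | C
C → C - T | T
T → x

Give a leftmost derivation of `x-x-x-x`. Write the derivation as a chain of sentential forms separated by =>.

E => C   [E → C]
C => C-T   [C → C - T]
C-T => C-T-T   [C → C - T]
C-T-T => C-T-T-T   [C → C - T]
C-T-T-T => T-T-T-T   [C → T]
T-T-T-T => x-T-T-T   [T → x]
x-T-T-T => x-x-T-T   [T → x]
x-x-T-T => x-x-x-T   [T → x]
x-x-x-T => x-x-x-x   [T → x]

E => C => C-T => C-T-T => C-T-T-T => T-T-T-T => x-T-T-T => x-x-T-T => x-x-x-T => x-x-x-x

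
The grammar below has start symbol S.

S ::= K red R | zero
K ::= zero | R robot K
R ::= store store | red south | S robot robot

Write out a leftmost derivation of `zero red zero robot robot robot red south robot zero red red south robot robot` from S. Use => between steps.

S => K red R => zero red R => zero red S robot robot => zero red K red R robot robot => zero red R robot K red R robot robot => zero red S robot robot robot K red R robot robot => zero red zero robot robot robot K red R robot robot => zero red zero robot robot robot R robot K red R robot robot => zero red zero robot robot robot red south robot K red R robot robot => zero red zero robot robot robot red south robot zero red R robot robot => zero red zero robot robot robot red south robot zero red red south robot robot

S => K red R   [S ::= K red R]
K red R => zero red R   [K ::= zero]
zero red R => zero red S robot robot   [R ::= S robot robot]
zero red S robot robot => zero red K red R robot robot   [S ::= K red R]
zero red K red R robot robot => zero red R robot K red R robot robot   [K ::= R robot K]
zero red R robot K red R robot robot => zero red S robot robot robot K red R robot robot   [R ::= S robot robot]
zero red S robot robot robot K red R robot robot => zero red zero robot robot robot K red R robot robot   [S ::= zero]
zero red zero robot robot robot K red R robot robot => zero red zero robot robot robot R robot K red R robot robot   [K ::= R robot K]
zero red zero robot robot robot R robot K red R robot robot => zero red zero robot robot robot red south robot K red R robot robot   [R ::= red south]
zero red zero robot robot robot red south robot K red R robot robot => zero red zero robot robot robot red south robot zero red R robot robot   [K ::= zero]
zero red zero robot robot robot red south robot zero red R robot robot => zero red zero robot robot robot red south robot zero red red south robot robot   [R ::= red south]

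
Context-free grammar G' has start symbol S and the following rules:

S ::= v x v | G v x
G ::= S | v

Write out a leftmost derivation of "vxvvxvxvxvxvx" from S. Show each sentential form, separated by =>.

S => Gvx => Svx => Gvxvx => Svxvx => Gvxvxvx => Svxvxvx => Gvxvxvxvx => Svxvxvxvx => Gvxvxvxvxvx => Svxvxvxvxvx => vxvvxvxvxvxvx

S => Gvx   [S ::= G v x]
Gvx => Svx   [G ::= S]
Svx => Gvxvx   [S ::= G v x]
Gvxvx => Svxvx   [G ::= S]
Svxvx => Gvxvxvx   [S ::= G v x]
Gvxvxvx => Svxvxvx   [G ::= S]
Svxvxvx => Gvxvxvxvx   [S ::= G v x]
Gvxvxvxvx => Svxvxvxvx   [G ::= S]
Svxvxvxvx => Gvxvxvxvxvx   [S ::= G v x]
Gvxvxvxvxvx => Svxvxvxvxvx   [G ::= S]
Svxvxvxvxvx => vxvvxvxvxvxvx   [S ::= v x v]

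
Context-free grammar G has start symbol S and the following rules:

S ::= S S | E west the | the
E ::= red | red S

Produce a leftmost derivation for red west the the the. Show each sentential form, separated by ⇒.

S ⇒ S S ⇒ S S S ⇒ E west the S S ⇒ red west the S S ⇒ red west the the S ⇒ red west the the the

S ⇒ S S   [S ::= S S]
S S ⇒ S S S   [S ::= S S]
S S S ⇒ E west the S S   [S ::= E west the]
E west the S S ⇒ red west the S S   [E ::= red]
red west the S S ⇒ red west the the S   [S ::= the]
red west the the S ⇒ red west the the the   [S ::= the]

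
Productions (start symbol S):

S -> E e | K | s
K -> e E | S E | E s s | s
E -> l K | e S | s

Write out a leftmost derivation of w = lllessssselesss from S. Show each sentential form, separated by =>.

S => K => SE => EeE => lKeE => lEsseE => llKsseE => llEsssseE => lllKsssseE => llleEsssseE => lllessssseE => lllessssselK => lllessssselEss => lllessssseleSss => lllessssselesss

S => K   [S -> K]
K => SE   [K -> S E]
SE => EeE   [S -> E e]
EeE => lKeE   [E -> l K]
lKeE => lEsseE   [K -> E s s]
lEsseE => llKsseE   [E -> l K]
llKsseE => llEsssseE   [K -> E s s]
llEsssseE => lllKsssseE   [E -> l K]
lllKsssseE => llleEsssseE   [K -> e E]
llleEsssseE => lllessssseE   [E -> s]
lllessssseE => lllessssselK   [E -> l K]
lllessssselK => lllessssselEss   [K -> E s s]
lllessssselEss => lllessssseleSss   [E -> e S]
lllessssseleSss => lllessssselesss   [S -> s]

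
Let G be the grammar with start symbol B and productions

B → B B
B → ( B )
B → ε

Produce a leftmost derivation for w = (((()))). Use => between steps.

B => (B)   [B → ( B )]
(B) => ((B))   [B → ( B )]
((B)) => (((B)))   [B → ( B )]
(((B))) => (((BB)))   [B → B B]
(((BB))) => (((BBB)))   [B → B B]
(((BBB))) => ((((B)BB)))   [B → ( B )]
((((B)BB))) => (((()BB)))   [B → ε]
(((()BB))) => (((()B)))   [B → ε]
(((()B))) => (((())))   [B → ε]

B=>(B)=>((B))=>(((B)))=>(((BB)))=>(((BBB)))=>((((B)BB)))=>(((()BB)))=>(((()B)))=>(((())))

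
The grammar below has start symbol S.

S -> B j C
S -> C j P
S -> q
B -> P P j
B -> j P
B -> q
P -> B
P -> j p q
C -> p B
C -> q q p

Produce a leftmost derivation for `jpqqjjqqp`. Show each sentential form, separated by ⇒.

S ⇒ BjC   [S -> B j C]
BjC ⇒ PPjjC   [B -> P P j]
PPjjC ⇒ jpqPjjC   [P -> j p q]
jpqPjjC ⇒ jpqBjjC   [P -> B]
jpqBjjC ⇒ jpqqjjC   [B -> q]
jpqqjjC ⇒ jpqqjjqqp   [C -> q q p]

S⇒BjC⇒PPjjC⇒jpqPjjC⇒jpqBjjC⇒jpqqjjC⇒jpqqjjqqp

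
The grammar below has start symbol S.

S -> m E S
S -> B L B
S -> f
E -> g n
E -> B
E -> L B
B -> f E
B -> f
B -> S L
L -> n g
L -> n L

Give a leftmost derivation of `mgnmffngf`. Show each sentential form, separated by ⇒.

S ⇒ mES   [S -> m E S]
mES ⇒ mgnS   [E -> g n]
mgnS ⇒ mgnmES   [S -> m E S]
mgnmES ⇒ mgnmBS   [E -> B]
mgnmBS ⇒ mgnmfES   [B -> f E]
mgnmfES ⇒ mgnmfBS   [E -> B]
mgnmfBS ⇒ mgnmfSLS   [B -> S L]
mgnmfSLS ⇒ mgnmffLS   [S -> f]
mgnmffLS ⇒ mgnmffngS   [L -> n g]
mgnmffngS ⇒ mgnmffngf   [S -> f]

S ⇒ mES ⇒ mgnS ⇒ mgnmES ⇒ mgnmBS ⇒ mgnmfES ⇒ mgnmfBS ⇒ mgnmfSLS ⇒ mgnmffLS ⇒ mgnmffngS ⇒ mgnmffngf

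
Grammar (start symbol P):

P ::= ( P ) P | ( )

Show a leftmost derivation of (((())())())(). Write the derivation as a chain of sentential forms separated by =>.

P => (P)P => ((P)P)P => (((P)P)P)P => (((())P)P)P => (((())())P)P => (((())())())P => (((())())())()

P => (P)P   [P ::= ( P ) P]
(P)P => ((P)P)P   [P ::= ( P ) P]
((P)P)P => (((P)P)P)P   [P ::= ( P ) P]
(((P)P)P)P => (((())P)P)P   [P ::= ( )]
(((())P)P)P => (((())())P)P   [P ::= ( )]
(((())())P)P => (((())())())P   [P ::= ( )]
(((())())())P => (((())())())()   [P ::= ( )]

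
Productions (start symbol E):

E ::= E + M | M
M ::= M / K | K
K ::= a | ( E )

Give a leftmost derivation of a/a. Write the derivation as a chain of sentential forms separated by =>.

E => M => M/K => K/K => a/K => a/a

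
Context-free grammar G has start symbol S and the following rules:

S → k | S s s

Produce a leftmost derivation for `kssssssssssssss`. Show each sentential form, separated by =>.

S => Sss   [S → S s s]
Sss => Sssss   [S → S s s]
Sssss => Sssssss   [S → S s s]
Sssssss => Sssssssss   [S → S s s]
Sssssssss => Sssssssssss   [S → S s s]
Sssssssssss => Sssssssssssss   [S → S s s]
Sssssssssssss => Sssssssssssssss   [S → S s s]
Sssssssssssssss => kssssssssssssss   [S → k]

S => Sss => Sssss => Sssssss => Sssssssss => Sssssssssss => Sssssssssssss => Sssssssssssssss => kssssssssssssss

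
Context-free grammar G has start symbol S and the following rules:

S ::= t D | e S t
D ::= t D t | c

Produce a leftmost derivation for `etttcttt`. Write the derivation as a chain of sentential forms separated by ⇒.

S⇒eSt⇒etDt⇒ettDtt⇒etttDttt⇒etttcttt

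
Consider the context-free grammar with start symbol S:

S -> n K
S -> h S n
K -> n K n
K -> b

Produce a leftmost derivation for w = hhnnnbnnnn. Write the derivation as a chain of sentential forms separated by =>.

S => hSn   [S -> h S n]
hSn => hhSnn   [S -> h S n]
hhSnn => hhnKnn   [S -> n K]
hhnKnn => hhnnKnnn   [K -> n K n]
hhnnKnnn => hhnnnKnnnn   [K -> n K n]
hhnnnKnnnn => hhnnnbnnnn   [K -> b]

S => hSn => hhSnn => hhnKnn => hhnnKnnn => hhnnnKnnnn => hhnnnbnnnn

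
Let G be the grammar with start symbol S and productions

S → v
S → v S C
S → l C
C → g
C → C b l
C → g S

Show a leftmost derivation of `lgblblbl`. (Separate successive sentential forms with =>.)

S => lC   [S → l C]
lC => lCbl   [C → C b l]
lCbl => lCblbl   [C → C b l]
lCblbl => lCblblbl   [C → C b l]
lCblblbl => lgblblbl   [C → g]

S => lC => lCbl => lCblbl => lCblblbl => lgblblbl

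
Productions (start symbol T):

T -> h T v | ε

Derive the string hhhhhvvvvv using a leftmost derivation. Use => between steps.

T=>hTv=>hhTvv=>hhhTvvv=>hhhhTvvvv=>hhhhhTvvvvv=>hhhhhvvvvv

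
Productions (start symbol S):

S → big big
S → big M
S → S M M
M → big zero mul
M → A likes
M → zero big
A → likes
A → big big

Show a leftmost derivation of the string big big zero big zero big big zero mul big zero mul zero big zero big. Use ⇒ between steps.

S ⇒ S M M   [S → S M M]
S M M ⇒ S M M M M   [S → S M M]
S M M M M ⇒ S M M M M M M   [S → S M M]
S M M M M M M ⇒ big big M M M M M M   [S → big big]
big big M M M M M M ⇒ big big zero big M M M M M   [M → zero big]
big big zero big M M M M M ⇒ big big zero big zero big M M M M   [M → zero big]
big big zero big zero big M M M M ⇒ big big zero big zero big big zero mul M M M   [M → big zero mul]
big big zero big zero big big zero mul M M M ⇒ big big zero big zero big big zero mul big zero mul M M   [M → big zero mul]
big big zero big zero big big zero mul big zero mul M M ⇒ big big zero big zero big big zero mul big zero mul zero big M   [M → zero big]
big big zero big zero big big zero mul big zero mul zero big M ⇒ big big zero big zero big big zero mul big zero mul zero big zero big   [M → zero big]

S ⇒ S M M ⇒ S M M M M ⇒ S M M M M M M ⇒ big big M M M M M M ⇒ big big zero big M M M M M ⇒ big big zero big zero big M M M M ⇒ big big zero big zero big big zero mul M M M ⇒ big big zero big zero big big zero mul big zero mul M M ⇒ big big zero big zero big big zero mul big zero mul zero big M ⇒ big big zero big zero big big zero mul big zero mul zero big zero big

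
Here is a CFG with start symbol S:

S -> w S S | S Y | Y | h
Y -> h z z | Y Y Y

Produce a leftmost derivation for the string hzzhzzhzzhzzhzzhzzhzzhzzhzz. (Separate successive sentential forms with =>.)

S => Y => YYY => YYYYY => YYYYYYY => YYYYYYYYY => hzzYYYYYYYY => hzzhzzYYYYYYY => hzzhzzhzzYYYYYY => hzzhzzhzzhzzYYYYY => hzzhzzhzzhzzhzzYYYY => hzzhzzhzzhzzhzzhzzYYY => hzzhzzhzzhzzhzzhzzhzzYY => hzzhzzhzzhzzhzzhzzhzzhzzY => hzzhzzhzzhzzhzzhzzhzzhzzhzz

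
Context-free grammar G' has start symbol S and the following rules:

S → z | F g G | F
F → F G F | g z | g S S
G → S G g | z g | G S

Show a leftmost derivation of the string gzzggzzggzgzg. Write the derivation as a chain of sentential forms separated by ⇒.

S ⇒ FgG ⇒ FGFgG ⇒ FGFGFgG ⇒ gzGFGFgG ⇒ gzzgFGFgG ⇒ gzzggzGFgG ⇒ gzzggzzgFgG ⇒ gzzggzzggzgG ⇒ gzzggzzggzgzg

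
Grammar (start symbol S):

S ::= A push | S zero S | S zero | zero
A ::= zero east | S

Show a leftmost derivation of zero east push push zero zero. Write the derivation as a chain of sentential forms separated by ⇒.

S ⇒ S zero S ⇒ A push zero S ⇒ S push zero S ⇒ A push push zero S ⇒ zero east push push zero S ⇒ zero east push push zero zero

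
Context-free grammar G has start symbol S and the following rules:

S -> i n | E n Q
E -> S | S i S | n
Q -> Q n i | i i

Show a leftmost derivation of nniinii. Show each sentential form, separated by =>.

S => EnQ => SnQ => EnQnQ => nnQnQ => nniinQ => nniinii

S => EnQ   [S -> E n Q]
EnQ => SnQ   [E -> S]
SnQ => EnQnQ   [S -> E n Q]
EnQnQ => nnQnQ   [E -> n]
nnQnQ => nniinQ   [Q -> i i]
nniinQ => nniinii   [Q -> i i]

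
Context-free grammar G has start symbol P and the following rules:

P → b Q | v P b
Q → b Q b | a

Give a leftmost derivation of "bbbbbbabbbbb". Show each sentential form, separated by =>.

P => bQ   [P → b Q]
bQ => bbQb   [Q → b Q b]
bbQb => bbbQbb   [Q → b Q b]
bbbQbb => bbbbQbbb   [Q → b Q b]
bbbbQbbb => bbbbbQbbbb   [Q → b Q b]
bbbbbQbbbb => bbbbbbQbbbbb   [Q → b Q b]
bbbbbbQbbbbb => bbbbbbabbbbb   [Q → a]

P=>bQ=>bbQb=>bbbQbb=>bbbbQbbb=>bbbbbQbbbb=>bbbbbbQbbbbb=>bbbbbbabbbbb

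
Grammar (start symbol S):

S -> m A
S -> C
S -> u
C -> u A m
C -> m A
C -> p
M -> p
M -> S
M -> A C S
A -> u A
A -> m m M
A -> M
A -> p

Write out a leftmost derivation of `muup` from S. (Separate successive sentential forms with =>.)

S=>mA=>muA=>muuA=>muup

S => mA   [S -> m A]
mA => muA   [A -> u A]
muA => muuA   [A -> u A]
muuA => muup   [A -> p]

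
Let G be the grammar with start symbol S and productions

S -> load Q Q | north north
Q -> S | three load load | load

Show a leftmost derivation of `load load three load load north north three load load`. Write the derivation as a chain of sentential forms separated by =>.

S => load Q Q => load S Q => load load Q Q Q => load load three load load Q Q => load load three load load S Q => load load three load load north north Q => load load three load load north north three load load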